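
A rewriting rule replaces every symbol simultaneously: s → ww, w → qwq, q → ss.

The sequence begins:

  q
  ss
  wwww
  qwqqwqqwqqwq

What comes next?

ssqwqssssqwqssssqwqssssqwqss

Rewriting each symbol of qwqqwqqwqqwq: q→ss, w→qwq, q→ss, q→ss, w→qwq, q→ss, q→ss, w→qwq, q→ss, q→ss, w→qwq, q→ss, which concatenates to ss qwq ss ss qwq ss ss qwq ss ss qwq ss.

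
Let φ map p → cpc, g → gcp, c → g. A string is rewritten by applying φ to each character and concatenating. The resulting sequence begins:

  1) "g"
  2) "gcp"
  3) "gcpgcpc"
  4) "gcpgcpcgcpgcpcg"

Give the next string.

gcpgcpcgcpgcpcggcpgcpcgcpgcpcggcp

Replace each of the 15 characters of gcpgcpcgcpgcpcg in place — gcp g cpc gcp g cpc g gcp g cpc gcp g cpc g gcp — and concatenate.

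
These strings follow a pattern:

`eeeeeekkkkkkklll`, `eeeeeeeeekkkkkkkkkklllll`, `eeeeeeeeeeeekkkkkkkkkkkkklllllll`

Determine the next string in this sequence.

eeeeeeeeeeeeeeekkkkkkkkkkkkkkkklllllllll

Each string has the form e^{3n} k^{3n+1} l^{2n-1}, where the shown terms are n = 2, 3, 4.
For the next term, n = 5, so the run lengths are 15, 16, 9.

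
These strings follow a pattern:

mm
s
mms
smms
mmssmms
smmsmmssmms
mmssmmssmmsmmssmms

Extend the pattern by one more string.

From term 3 onward, concatenate the second-to-last term with the last: mm·s = mms, s·mms = smms, …
The next term joins smmsmmssmms and mmssmmssmmsmmssmms.

smmsmmssmmsmmssmmssmmsmmssmms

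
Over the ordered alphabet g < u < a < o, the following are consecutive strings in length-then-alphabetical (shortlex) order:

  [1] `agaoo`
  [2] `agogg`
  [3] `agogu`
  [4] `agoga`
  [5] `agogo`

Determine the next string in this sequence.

agoug

Find the rightmost character of agogo below o, bump it to the next letter, and reset everything to its right to g.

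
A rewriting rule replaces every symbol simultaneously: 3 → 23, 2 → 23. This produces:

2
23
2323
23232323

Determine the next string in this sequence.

2323232323232323

Expanding 23232323: 2→23, 3→23, 2→23, 3→23, 2→23, 3→23, 2→23, 3→23. Concatenated: 23 23 23 23 23 23 23 23.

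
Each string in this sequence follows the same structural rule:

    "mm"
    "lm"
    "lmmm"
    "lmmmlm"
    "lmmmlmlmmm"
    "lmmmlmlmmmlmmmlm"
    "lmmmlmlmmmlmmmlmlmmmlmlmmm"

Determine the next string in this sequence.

This is a Fibonacci-style word recurrence s(k) = s(k−1)·s(k−2): e.g. lm·mm = lmmm.
Continuing: lmmmlmlmmmlmmmlmlmmmlmlmmm · lmmmlmlmmmlmmmlm gives term 8.

lmmmlmlmmmlmmmlmlmmmlmlmmmlmmmlmlmmmlmmmlm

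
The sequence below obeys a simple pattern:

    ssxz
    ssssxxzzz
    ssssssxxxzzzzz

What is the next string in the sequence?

Each string has the form s^{2n} x^{n} z^{2n-1} (n = 1, 2, …).
Setting n = 4 gives 8, 4, 7 characters in each block.

ssssssssxxxxzzzzzzz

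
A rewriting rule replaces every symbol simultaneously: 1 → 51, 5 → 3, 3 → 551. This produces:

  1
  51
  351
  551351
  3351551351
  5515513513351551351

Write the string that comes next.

Rewriting the 19 symbols of 5515513513351551351 one by one yields 3 3 51 3 3 51 551 3 51 551 551 3 51 3 3 51 551 3 51; concatenated:

335133515513515515513513351551351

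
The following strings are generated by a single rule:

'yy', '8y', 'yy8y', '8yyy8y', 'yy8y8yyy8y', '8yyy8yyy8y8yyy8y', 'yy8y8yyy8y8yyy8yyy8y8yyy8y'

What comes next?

Each term (from the third on) is the two preceding terms concatenated in order: term 3 = yy·8y = yy8y.
The next term joins 8yyy8yyy8y8yyy8y and yy8y8yyy8y8yyy8yyy8y8yyy8y.

8yyy8yyy8y8yyy8yyy8y8yyy8y8yyy8yyy8y8yyy8y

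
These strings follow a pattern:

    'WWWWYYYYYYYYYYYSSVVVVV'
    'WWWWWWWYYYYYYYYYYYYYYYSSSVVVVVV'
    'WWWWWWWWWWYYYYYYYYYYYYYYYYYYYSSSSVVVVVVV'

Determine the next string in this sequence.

WWWWWWWWWWWWWYYYYYYYYYYYYYYYYYYYYYYYSSSSSVVVVVVVV

The n-th term is 3n-2 W's then 4n+3 Y's then n S's then n+3 V's, where the shown terms are n = 2, 3, 4.
For the next term, n = 5, so the run lengths are 13, 23, 5, 8.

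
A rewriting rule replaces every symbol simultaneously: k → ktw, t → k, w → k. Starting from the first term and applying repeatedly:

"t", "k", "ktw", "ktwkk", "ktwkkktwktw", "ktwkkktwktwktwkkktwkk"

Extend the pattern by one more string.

ktwkkktwktwktwkkktwkkktwkkktwktwktwkkktwktw

Replace each of the 21 characters of ktwkkktwktwktwkkktwkk in place — ktw k k ktw ktw ktw k k ktw k k ktw k k ktw ktw ktw k k ktw ktw — and concatenate.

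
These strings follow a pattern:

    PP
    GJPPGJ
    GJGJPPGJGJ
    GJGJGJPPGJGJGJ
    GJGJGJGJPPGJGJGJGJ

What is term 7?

GJGJGJGJGJGJPPGJGJGJGJGJGJ

Each term wraps the previous one in GJ on the left and GJ on the right.
From GJGJGJGJPPGJGJGJGJ, 2 further steps: GJGJGJGJPPGJGJGJGJ → GJGJGJGJGJPPGJGJGJGJGJ → (answer).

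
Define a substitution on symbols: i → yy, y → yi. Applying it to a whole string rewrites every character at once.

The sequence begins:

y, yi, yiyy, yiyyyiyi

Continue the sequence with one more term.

yiyyyiyiyiyyyiyy

Expanding yiyyyiyi: y→yi, i→yy, y→yi, y→yi, y→yi, i→yy, y→yi, i→yy. Concatenated: yi yy yi yi yi yy yi yy.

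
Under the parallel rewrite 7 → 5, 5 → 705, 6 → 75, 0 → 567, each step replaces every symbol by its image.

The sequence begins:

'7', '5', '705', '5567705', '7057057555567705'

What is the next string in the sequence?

5567705556770557057057057057555567705

Applying the rule to each of the 16 symbols of 7057057555567705 gives the pieces 5 567 705 5 567 705 5 705 705 705 705 75 5 5 567 705, which concatenate to the answer.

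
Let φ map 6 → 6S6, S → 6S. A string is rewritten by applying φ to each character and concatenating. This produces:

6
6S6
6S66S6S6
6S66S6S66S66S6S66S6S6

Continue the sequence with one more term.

6S66S6S66S66S6S66S6S66S66S6S66S66S6S66S6S66S66S6S66S6S6

φ(6S66S6S66S66S6S66S6S6) expands symbol-by-symbol to 6S6 6S 6S6 6S6 6S 6S6 6S 6S6 6S6 6S 6S6 6S6 6S 6S6 6S 6S6 6S6 6S 6S6 6S 6S6; joining the 21 pieces gives the next term.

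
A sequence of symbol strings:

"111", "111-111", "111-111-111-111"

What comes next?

s(k+1) = s(k)·-·s(k) — each term doubles the last with '-' between the halves.
Doubling 111-111-111-111 with '-' between the halves:

111-111-111-111-111-111-111-111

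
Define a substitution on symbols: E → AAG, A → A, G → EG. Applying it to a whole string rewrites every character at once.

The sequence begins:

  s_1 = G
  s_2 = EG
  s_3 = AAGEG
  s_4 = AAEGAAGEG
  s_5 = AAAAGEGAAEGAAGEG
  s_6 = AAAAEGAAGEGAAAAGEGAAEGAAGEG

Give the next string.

AAAAAAGEGAAEGAAGEGAAAAEGAAGEGAAAAGEGAAEGAAGEG

Applying the rule to each of the 27 symbols of AAAAEGAAGEGAAAAGEGAAEGAAGEG gives the pieces A A A A AAG EG A A EG AAG EG A A A A EG AAG EG A A AAG EG A A EG AAG EG, which concatenate to the answer.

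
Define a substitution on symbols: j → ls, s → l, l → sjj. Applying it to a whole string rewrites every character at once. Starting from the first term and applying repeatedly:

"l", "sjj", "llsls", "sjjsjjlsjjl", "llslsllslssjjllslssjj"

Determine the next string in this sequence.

Rewriting the 21 symbols of llslsllslssjjllslssjj one by one yields sjj sjj l sjj l sjj sjj l sjj l l ls ls sjj sjj l sjj l l ls ls; concatenated:

sjjsjjlsjjlsjjsjjlsjjlllslssjjsjjlsjjlllsls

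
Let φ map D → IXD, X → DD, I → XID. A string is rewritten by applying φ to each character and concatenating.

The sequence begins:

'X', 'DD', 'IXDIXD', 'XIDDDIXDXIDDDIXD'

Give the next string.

DDXIDIXDIXDIXDXIDDDIXDDDXIDIXDIXDIXDXIDDDIXD

Applying the rule to each of the 16 symbols of XIDDDIXDXIDDDIXD gives the pieces DD XID IXD IXD IXD XID DD IXD DD XID IXD IXD IXD XID DD IXD, which concatenate to the answer.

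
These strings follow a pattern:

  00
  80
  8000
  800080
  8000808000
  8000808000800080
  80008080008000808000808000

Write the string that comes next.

From term 3 onward, concatenate the last term with the second-to-last: 80·00 = 8000, 8000·80 = 800080, …
Continuing: 80008080008000808000808000 · 8000808000800080 gives term 8.

800080800080008080008080008000808000800080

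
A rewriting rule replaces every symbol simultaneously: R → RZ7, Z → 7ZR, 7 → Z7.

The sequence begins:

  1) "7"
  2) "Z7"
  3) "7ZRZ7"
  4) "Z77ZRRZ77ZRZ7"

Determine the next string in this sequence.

7ZRZ7Z77ZRRZ7RZ77ZRZ7Z77ZRRZ77ZRZ7

φ(Z77ZRRZ77ZRZ7) expands symbol-by-symbol to 7ZR Z7 Z7 7ZR RZ7 RZ7 7ZR Z7 Z7 7ZR RZ7 7ZR Z7; joining the 13 pieces gives the next term.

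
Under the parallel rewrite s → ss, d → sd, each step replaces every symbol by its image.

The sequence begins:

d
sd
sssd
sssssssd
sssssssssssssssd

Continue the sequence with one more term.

sssssssssssssssssssssssssssssssd

Applying the rule to each of the 16 symbols of sssssssssssssssd gives the pieces ss ss ss ss ss ss ss ss ss ss ss ss ss ss ss sd, which concatenate to the answer.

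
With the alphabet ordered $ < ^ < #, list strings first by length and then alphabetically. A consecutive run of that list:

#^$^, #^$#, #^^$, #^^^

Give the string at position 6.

Continuing the enumeration 2 steps past #^^^: #^^^ → #^^# → (answer).

#^#$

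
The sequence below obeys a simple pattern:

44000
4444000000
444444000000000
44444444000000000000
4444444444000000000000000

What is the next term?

444444444444000000000000000000

The n-th term is 2n 4's then 3n 0's (n = 1, 2, …).
Setting n = 6 gives 12, 18 characters in each block.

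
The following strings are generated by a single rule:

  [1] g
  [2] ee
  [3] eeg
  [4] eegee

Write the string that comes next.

eegeeeeg

Each term (from the third on) is the previous term followed by the one before it: term 3 = ee·g = eeg.
Continuing: eegee · eeg gives term 5.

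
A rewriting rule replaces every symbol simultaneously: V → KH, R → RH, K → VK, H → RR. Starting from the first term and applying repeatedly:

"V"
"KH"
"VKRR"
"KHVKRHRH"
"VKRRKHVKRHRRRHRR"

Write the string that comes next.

KHVKRHRHVKRRKHVKRHRRRHRHRHRRRHRH

Applying the rule to each of the 16 symbols of VKRRKHVKRHRRRHRR gives the pieces KH VK RH RH VK RR KH VK RH RR RH RH RH RR RH RH, which concatenate to the answer.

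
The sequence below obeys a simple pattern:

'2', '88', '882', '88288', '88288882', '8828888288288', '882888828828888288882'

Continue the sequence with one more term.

8828888288288882888828828888288288

This is a Fibonacci-style word recurrence s(k) = s(k−1)·s(k−2): e.g. 88·2 = 882.
The next term joins 882888828828888288882 and 8828888288288.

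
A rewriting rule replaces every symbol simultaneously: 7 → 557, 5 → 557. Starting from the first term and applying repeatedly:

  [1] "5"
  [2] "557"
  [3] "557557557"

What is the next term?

557557557557557557557557557

Expanding 557557557: 5→557, 5→557, 7→557, 5→557, 5→557, 7→557, 5→557, 5→557, 7→557. Concatenated: 557 557 557 557 557 557 557 557 557.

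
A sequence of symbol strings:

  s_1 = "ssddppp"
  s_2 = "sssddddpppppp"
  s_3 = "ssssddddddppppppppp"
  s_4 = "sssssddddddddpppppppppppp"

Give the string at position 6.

sssssssddddddddddddpppppppppppppppppp

Term n consists of n+1 s's, followed by 2n d's, followed by 3n p's (n = 1, 2, …).
For term 6, n = 6, so the run lengths are 7, 12, 18.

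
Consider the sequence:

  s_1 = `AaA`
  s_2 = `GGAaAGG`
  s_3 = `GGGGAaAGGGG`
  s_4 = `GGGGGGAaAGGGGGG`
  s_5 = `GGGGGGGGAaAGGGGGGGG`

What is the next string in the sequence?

Each term wraps the previous one in GG on the left and GG on the right.
One more step from GGGGGGGGAaAGGGGGGGG gives the answer.

GGGGGGGGGGAaAGGGGGGGGGG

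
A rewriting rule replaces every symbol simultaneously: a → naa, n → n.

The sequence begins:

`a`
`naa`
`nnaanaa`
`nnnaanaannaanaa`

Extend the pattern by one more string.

Rewriting the 15 symbols of nnnaanaannaanaa one by one yields n n n naa naa n naa naa n n naa naa n naa naa; concatenated:

nnnnaanaannaanaannnaanaannaanaa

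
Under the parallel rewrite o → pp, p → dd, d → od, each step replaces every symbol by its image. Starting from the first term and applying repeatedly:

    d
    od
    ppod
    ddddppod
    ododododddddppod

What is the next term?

Rewriting the 16 symbols of ododododddddppod one by one yields pp od pp od pp od pp od od od od od dd dd pp od; concatenated:

ppodppodppodppodododododddddppod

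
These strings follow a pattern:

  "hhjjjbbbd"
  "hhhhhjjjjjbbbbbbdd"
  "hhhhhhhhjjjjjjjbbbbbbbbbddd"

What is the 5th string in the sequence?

hhhhhhhhhhhhhhjjjjjjjjjjjbbbbbbbbbbbbbbbddddd

Reading off run lengths: h runs 2, 5, 8; j runs 3, 5, 7; b runs 3, 6, 9; d runs 1, 2, 3 — each is linear in n (n = 1, 2, …).
At n = 5 the blocks have lengths 14, 11, 15, 5.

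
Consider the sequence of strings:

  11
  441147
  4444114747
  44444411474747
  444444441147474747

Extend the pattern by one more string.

4444444444114747474747

Every step adds 44 to the front and 47 to the end of the previous string.
So the next term is 44·444444441147474747·47.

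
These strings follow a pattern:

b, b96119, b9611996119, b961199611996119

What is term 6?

The strings grow by a fixed suffix 96119 each time.
From b961199611996119, 2 further steps: b961199611996119 → b96119961199611996119 → (answer).

b9611996119961199611996119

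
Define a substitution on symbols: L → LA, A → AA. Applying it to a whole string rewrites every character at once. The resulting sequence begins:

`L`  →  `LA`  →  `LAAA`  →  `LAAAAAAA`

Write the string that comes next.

LAAAAAAAAAAAAAAA

Apply φ to LAAAAAAA symbol by symbol: L→LA, A→AA, A→AA, A→AA, A→AA, A→AA, A→AA, A→AA; joined: LA AA AA AA AA AA AA AA.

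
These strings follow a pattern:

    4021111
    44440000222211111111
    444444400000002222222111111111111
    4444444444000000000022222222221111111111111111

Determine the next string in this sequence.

44444444444440000000000000222222222222211111111111111111111

The n-th term is 3n-2 4's then 3n-2 0's then 3n-2 2's then 4n 1's (n = 1, 2, …).
For the next term, n = 5, so the run lengths are 13, 13, 13, 20.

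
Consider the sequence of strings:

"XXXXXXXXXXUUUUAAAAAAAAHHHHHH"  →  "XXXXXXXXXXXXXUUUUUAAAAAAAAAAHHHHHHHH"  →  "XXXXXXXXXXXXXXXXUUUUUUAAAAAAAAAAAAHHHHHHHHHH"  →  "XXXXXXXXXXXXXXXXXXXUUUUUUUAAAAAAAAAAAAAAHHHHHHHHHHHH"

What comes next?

XXXXXXXXXXXXXXXXXXXXXXUUUUUUUUAAAAAAAAAAAAAAAAHHHHHHHHHHHHHH

Term n consists of 3n+1 X's, followed by n+1 U's, followed by 2n+2 A's, followed by 2n H's, where the shown terms are n = 3, 4, 5, 6.
At n = 7 the blocks have lengths 22, 8, 16, 14.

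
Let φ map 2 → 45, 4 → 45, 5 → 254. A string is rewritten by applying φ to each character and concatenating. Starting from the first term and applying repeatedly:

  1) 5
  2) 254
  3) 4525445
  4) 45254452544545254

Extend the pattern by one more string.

φ(45254452544545254) expands symbol-by-symbol to 45 254 45 254 45 45 254 45 254 45 45 254 45 254 45 254 45; joining the 17 pieces gives the next term.

45254452544545254452544545254452544525445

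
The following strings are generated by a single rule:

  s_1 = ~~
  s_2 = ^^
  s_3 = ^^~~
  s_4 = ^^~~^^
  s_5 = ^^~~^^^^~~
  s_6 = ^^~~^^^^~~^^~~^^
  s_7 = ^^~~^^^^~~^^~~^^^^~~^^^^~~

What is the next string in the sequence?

This is a Fibonacci-style word recurrence s(k) = s(k−1)·s(k−2): e.g. ^^·~~ = ^^~~.
Continuing: ^^~~^^^^~~^^~~^^^^~~^^^^~~ · ^^~~^^^^~~^^~~^^ gives term 8.

^^~~^^^^~~^^~~^^^^~~^^^^~~^^~~^^^^~~^^~~^^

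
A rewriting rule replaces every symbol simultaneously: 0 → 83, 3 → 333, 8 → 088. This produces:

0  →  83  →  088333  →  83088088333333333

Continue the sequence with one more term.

0883338308808883088088333333333333333333333333333

φ(83088088333333333) expands symbol-by-symbol to 088 333 83 088 088 83 088 088 333 333 333 333 333 333 333 333 333; joining the 17 pieces gives the next term.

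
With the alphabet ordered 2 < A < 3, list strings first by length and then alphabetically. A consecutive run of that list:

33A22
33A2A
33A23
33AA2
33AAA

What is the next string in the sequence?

Find the rightmost character of 33AAA below 3, bump it to the next letter, and reset everything to its right to 2.

33AA3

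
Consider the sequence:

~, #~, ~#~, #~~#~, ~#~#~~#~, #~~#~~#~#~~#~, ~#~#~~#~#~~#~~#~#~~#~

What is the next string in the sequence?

#~~#~~#~#~~#~~#~#~~#~#~~#~~#~#~~#~

Each term (from the third on) is the two preceding terms concatenated in order: term 3 = ~·#~ = ~#~.
The next term joins #~~#~~#~#~~#~ and ~#~#~~#~#~~#~~#~#~~#~.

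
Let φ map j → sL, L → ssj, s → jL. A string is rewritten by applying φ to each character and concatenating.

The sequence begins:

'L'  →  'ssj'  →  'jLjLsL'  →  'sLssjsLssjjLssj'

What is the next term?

jLssjjLjLsLjLssjjLjLsLsLssjjLjLsL

Replace each of the 15 characters of sLssjsLssjjLssj in place — jL ssj jL jL sL jL ssj jL jL sL sL ssj jL jL sL — and concatenate.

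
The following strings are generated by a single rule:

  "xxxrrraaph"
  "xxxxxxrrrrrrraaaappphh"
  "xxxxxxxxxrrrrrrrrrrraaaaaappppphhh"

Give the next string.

xxxxxxxxxxxxrrrrrrrrrrrrrrraaaaaaaappppppphhhh

Term n consists of 3n x's, followed by 4n-1 r's, followed by 2n a's, followed by 2n-1 p's, followed by n h's (n = 1, 2, …).
At n = 4 the blocks have lengths 12, 15, 8, 7, 4.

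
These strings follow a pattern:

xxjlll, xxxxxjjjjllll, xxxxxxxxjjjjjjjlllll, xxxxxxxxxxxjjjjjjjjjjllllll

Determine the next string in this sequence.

xxxxxxxxxxxxxxjjjjjjjjjjjjjlllllll

Reading off run lengths: x runs 2, 5, 8, 11; j runs 1, 4, 7, 10; l runs 3, 4, 5, 6 — each is linear in n (n = 1, 2, …).
Setting n = 5 gives 14, 13, 7 characters in each block.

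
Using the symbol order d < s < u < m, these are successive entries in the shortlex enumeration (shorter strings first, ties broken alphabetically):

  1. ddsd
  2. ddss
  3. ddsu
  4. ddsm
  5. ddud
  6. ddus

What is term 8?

ddum

Continuing the enumeration 2 steps past ddus: ddus → dduu → (answer).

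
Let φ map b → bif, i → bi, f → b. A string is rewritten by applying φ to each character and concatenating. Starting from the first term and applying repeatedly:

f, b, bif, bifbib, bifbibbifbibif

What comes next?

Replace each of the 14 characters of bifbibbifbibif in place — bif bi b bif bi bif bif bi b bif bi bif bi b — and concatenate.

bifbibbifbibifbifbibbifbibifbib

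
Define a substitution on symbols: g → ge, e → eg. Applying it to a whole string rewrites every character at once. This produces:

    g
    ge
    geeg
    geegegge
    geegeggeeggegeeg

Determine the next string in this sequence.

geegeggeeggegeegeggegeeggeegegge

φ(geegeggeeggegeeg) expands symbol-by-symbol to ge eg eg ge eg ge ge eg eg ge ge eg ge eg eg ge; joining the 16 pieces gives the next term.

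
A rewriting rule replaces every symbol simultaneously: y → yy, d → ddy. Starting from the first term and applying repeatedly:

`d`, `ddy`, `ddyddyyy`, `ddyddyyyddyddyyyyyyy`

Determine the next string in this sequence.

Applying the rule to each of the 20 symbols of ddyddyyyddyddyyyyyyy gives the pieces ddy ddy yy ddy ddy yy yy yy ddy ddy yy ddy ddy yy yy yy yy yy yy yy, which concatenate to the answer.

ddyddyyyddyddyyyyyyyddyddyyyddyddyyyyyyyyyyyyyyy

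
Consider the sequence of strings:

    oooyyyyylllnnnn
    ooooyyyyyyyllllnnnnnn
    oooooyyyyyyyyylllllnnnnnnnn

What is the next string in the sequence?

ooooooyyyyyyyyyyyllllllnnnnnnnnnn

Reading off run lengths: o runs 3, 4, 5; y runs 5, 7, 9; l runs 3, 4, 5; n runs 4, 6, 8 — each is linear in n, where the shown terms are n = 2, 3, 4.
At n = 5 the blocks have lengths 6, 11, 6, 10.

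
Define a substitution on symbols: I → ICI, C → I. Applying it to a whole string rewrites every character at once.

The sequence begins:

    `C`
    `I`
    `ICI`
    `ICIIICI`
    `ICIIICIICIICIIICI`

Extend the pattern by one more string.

Applying the rule to each of the 17 symbols of ICIIICIICIICIIICI gives the pieces ICI I ICI ICI ICI I ICI ICI I ICI ICI I ICI ICI ICI I ICI, which concatenate to the answer.

ICIIICIICIICIIICIICIIICIICIIICIICIICIIICI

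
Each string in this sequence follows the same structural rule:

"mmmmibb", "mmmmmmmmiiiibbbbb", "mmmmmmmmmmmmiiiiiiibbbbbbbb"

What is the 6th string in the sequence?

mmmmmmmmmmmmmmmmmmmmmmmmiiiiiiiiiiiiiiiibbbbbbbbbbbbbbbbb

Reading off run lengths: m runs 4, 8, 12; i runs 1, 4, 7; b runs 2, 5, 8 — each is linear in n (n = 1, 2, …).
For term 6, n = 6, so the run lengths are 24, 16, 17.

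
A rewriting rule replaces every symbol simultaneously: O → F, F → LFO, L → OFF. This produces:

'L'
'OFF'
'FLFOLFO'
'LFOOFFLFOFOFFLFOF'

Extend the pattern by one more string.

OFFLFOFFLFOLFOOFFLFOFLFOFLFOLFOOFFLFOFLFO

Replace each of the 17 characters of LFOOFFLFOFOFFLFOF in place — OFF LFO F F LFO LFO OFF LFO F LFO F LFO LFO OFF LFO F LFO — and concatenate.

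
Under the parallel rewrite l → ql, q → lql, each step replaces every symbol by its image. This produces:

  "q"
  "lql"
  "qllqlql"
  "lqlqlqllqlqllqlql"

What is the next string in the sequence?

φ(lqlqlqllqlqllqlql) expands symbol-by-symbol to ql lql ql lql ql lql ql ql lql ql lql ql ql lql ql lql ql; joining the 17 pieces gives the next term.

qllqlqllqlqllqlqlqllqlqllqlqlqllqlqllqlql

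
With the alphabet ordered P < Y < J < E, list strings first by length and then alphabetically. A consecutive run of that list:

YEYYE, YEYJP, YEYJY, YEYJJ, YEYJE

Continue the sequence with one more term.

Find the rightmost character of YEYJE below E, bump it to the next letter, and reset everything to its right to P.

YEYEP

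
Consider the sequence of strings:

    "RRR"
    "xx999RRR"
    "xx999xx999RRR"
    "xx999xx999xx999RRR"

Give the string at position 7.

xx999xx999xx999xx999xx999xx999RRR

Every step adds xx999 at the front: s(k+1) = xx999·s(k).
From xx999xx999xx999RRR, 3 further steps: xx999xx999xx999RRR → xx999xx999xx999xx999RRR → xx999xx999xx999xx999xx999RRR → (answer).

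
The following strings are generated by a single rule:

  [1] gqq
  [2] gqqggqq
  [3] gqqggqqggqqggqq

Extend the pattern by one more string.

Each string is two copies of the previous one joined by 'g'.
Doubling gqqggqqggqqggqq with 'g' between the halves:

gqqggqqggqqggqqggqqggqqggqqggqq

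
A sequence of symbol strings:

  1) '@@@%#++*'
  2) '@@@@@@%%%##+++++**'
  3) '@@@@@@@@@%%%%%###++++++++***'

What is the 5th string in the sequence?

The n-th term is 3n @'s then 2n-1 %'s then n #'s then 3n-1 +'s then n *'s (n = 1, 2, …).
For term 5, n = 5, so the run lengths are 15, 9, 5, 14, 5.

@@@@@@@@@@@@@@@%%%%%%%%%#####++++++++++++++*****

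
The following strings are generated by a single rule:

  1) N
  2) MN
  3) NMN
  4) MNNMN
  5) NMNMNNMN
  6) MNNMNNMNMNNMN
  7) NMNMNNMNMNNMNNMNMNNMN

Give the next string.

MNNMNNMNMNNMNNMNMNNMNMNNMNNMNMNNMN

This is a Fibonacci-style word recurrence s(k) = s(k−2)·s(k−1): e.g. N·MN = NMN.
Continuing: MNNMNNMNMNNMN · NMNMNNMNMNNMNNMNMNNMN gives term 8.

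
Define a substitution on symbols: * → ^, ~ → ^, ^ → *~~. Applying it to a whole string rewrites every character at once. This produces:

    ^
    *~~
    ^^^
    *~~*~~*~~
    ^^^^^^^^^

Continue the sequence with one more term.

Apply φ to ^^^^^^^^^ symbol by symbol: ^→*~~, ^→*~~, ^→*~~, ^→*~~, ^→*~~, ^→*~~, ^→*~~, ^→*~~, ^→*~~; joined: *~~ *~~ *~~ *~~ *~~ *~~ *~~ *~~ *~~.

*~~*~~*~~*~~*~~*~~*~~*~~*~~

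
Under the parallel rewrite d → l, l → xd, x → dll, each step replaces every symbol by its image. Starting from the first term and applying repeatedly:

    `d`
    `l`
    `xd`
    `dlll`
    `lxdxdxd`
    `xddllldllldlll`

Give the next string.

dllllxdxdxdlxdxdxdlxdxdxd

Applying the rule to each of the 14 symbols of xddllldllldlll gives the pieces dll l l xd xd xd l xd xd xd l xd xd xd, which concatenate to the answer.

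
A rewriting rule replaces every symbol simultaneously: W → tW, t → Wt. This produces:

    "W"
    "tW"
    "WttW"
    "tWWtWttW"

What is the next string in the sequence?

WttWtWWttWWtWttW

Apply φ to tWWtWttW symbol by symbol: t→Wt, W→tW, W→tW, t→Wt, W→tW, t→Wt, t→Wt, W→tW; joined: Wt tW tW Wt tW Wt Wt tW.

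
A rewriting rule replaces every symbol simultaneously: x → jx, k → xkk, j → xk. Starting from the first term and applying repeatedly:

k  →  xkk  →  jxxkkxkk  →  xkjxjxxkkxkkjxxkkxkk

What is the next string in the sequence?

φ(xkjxjxxkkxkkjxxkkxkk) expands symbol-by-symbol to jx xkk xk jx xk jx jx xkk xkk jx xkk xkk xk jx jx xkk xkk jx xkk xkk; joining the 20 pieces gives the next term.

jxxkkxkjxxkjxjxxkkxkkjxxkkxkkxkjxjxxkkxkkjxxkkxkk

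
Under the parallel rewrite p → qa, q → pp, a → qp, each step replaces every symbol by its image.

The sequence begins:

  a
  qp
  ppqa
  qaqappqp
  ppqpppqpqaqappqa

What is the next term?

Rewriting the 16 symbols of ppqpppqpqaqappqa one by one yields qa qa pp qa qa qa pp qa pp qp pp qp qa qa pp qp; concatenated:

qaqappqaqaqappqappqpppqpqaqappqp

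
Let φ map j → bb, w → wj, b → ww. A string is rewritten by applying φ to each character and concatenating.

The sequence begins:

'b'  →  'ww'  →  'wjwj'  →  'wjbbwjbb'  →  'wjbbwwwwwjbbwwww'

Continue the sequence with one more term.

Applying the rule to each of the 16 symbols of wjbbwwwwwjbbwwww gives the pieces wj bb ww ww wj wj wj wj wj bb ww ww wj wj wj wj, which concatenate to the answer.

wjbbwwwwwjwjwjwjwjbbwwwwwjwjwjwj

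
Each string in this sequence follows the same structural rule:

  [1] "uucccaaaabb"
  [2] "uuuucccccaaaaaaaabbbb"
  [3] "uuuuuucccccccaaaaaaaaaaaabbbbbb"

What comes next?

uuuuuuuucccccccccaaaaaaaaaaaaaaaabbbbbbbb

Term n consists of 2n u's, followed by 2n+1 c's, followed by 4n a's, followed by 2n b's (n = 1, 2, …).
At n = 4 the blocks have lengths 8, 9, 16, 8.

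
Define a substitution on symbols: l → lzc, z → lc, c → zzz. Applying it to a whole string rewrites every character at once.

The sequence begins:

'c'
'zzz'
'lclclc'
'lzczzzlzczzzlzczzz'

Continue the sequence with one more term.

Rewriting the 18 symbols of lzczzzlzczzzlzczzz one by one yields lzc lc zzz lc lc lc lzc lc zzz lc lc lc lzc lc zzz lc lc lc; concatenated:

lzclczzzlclclclzclczzzlclclclzclczzzlclclc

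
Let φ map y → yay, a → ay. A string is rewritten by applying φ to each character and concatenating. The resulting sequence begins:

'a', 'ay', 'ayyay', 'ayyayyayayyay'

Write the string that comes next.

Rewriting the 13 symbols of ayyayyayayyay one by one yields ay yay yay ay yay yay ay yay ay yay yay ay yay; concatenated:

ayyayyayayyayyayayyayayyayyayayyay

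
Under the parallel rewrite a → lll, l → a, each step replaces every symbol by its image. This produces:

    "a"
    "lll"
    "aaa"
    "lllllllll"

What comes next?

Expanding lllllllll: l→a, l→a, l→a, l→a, l→a, l→a, l→a, l→a, l→a. Concatenated: a a a a a a a a a.

aaaaaaaaa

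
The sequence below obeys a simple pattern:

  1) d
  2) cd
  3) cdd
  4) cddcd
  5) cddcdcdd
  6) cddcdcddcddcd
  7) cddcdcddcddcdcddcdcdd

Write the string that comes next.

From term 3 onward, concatenate the last term with the second-to-last: cd·d = cdd, cdd·cd = cddcd, …
Continuing: cddcdcddcddcdcddcdcdd · cddcdcddcddcd gives term 8.

cddcdcddcddcdcddcdcddcddcdcddcddcd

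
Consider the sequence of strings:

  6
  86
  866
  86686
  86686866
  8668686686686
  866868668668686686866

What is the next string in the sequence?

From term 3 onward, concatenate the last term with the second-to-last: 86·6 = 866, 866·86 = 86686, …
Continuing: 866868668668686686866 · 8668686686686 gives term 8.

8668686686686866868668668686686686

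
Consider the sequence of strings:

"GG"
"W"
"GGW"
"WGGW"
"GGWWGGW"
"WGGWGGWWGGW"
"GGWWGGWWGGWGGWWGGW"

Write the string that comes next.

From term 3 onward, concatenate the second-to-last term with the last: GG·W = GGW, W·GGW = WGGW, …
Continuing: WGGWGGWWGGW · GGWWGGWWGGWGGWWGGW gives term 8.

WGGWGGWWGGWGGWWGGWWGGWGGWWGGW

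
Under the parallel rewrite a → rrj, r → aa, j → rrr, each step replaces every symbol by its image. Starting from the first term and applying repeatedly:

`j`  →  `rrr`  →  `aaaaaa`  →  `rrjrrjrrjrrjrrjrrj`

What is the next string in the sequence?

φ(rrjrrjrrjrrjrrjrrj) expands symbol-by-symbol to aa aa rrr aa aa rrr aa aa rrr aa aa rrr aa aa rrr aa aa rrr; joining the 18 pieces gives the next term.

aaaarrraaaarrraaaarrraaaarrraaaarrraaaarrr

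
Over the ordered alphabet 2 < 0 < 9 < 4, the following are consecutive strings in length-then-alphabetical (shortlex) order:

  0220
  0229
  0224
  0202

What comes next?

0200

Treat 0202 as a base-4 numeral over the given alphabet and add one, carrying through any trailing 4's.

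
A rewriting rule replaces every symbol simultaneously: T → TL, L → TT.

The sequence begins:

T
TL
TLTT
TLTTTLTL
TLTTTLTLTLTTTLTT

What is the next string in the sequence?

Applying the rule to each of the 16 symbols of TLTTTLTLTLTTTLTT gives the pieces TL TT TL TL TL TT TL TT TL TT TL TL TL TT TL TL, which concatenate to the answer.

TLTTTLTLTLTTTLTTTLTTTLTLTLTTTLTL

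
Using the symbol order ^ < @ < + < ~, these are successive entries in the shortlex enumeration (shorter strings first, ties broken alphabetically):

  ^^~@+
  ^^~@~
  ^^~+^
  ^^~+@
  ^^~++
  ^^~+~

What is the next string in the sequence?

^^~~^

Treat ^^~+~ as a base-4 numeral over the given alphabet and add one, carrying through any trailing ~'s.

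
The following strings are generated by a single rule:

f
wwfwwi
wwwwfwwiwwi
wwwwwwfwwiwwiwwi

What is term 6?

s(k+1) = ww·s(k)·wwi, so each term gains ww as a prefix and wwi as a suffix.
From wwwwwwfwwiwwiwwi, 2 further steps: wwwwwwfwwiwwiwwi → wwwwwwwwfwwiwwiwwiwwi → (answer).

wwwwwwwwwwfwwiwwiwwiwwiwwi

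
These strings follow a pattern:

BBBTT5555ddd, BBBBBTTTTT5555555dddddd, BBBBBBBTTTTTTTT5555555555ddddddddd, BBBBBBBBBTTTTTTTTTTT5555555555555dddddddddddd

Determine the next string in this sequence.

Each string has the form B^{2n+1} T^{3n-1} 5^{3n+1} d^{3n} (n = 1, 2, …).
At n = 5 the blocks have lengths 11, 14, 16, 15.

BBBBBBBBBBBTTTTTTTTTTTTTT5555555555555555ddddddddddddddd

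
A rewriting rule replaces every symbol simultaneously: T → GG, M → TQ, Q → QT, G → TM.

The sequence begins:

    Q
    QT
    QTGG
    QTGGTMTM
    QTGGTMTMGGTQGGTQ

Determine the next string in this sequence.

Rewriting the 16 symbols of QTGGTMTMGGTQGGTQ one by one yields QT GG TM TM GG TQ GG TQ TM TM GG QT TM TM GG QT; concatenated:

QTGGTMTMGGTQGGTQTMTMGGQTTMTMGGQT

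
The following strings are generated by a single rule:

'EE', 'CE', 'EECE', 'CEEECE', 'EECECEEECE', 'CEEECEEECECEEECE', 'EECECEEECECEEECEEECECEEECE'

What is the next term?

CEEECEEECECEEECEEECECEEECECEEECEEECECEEECE

Each term (from the third on) is the two preceding terms concatenated in order: term 3 = EE·CE = EECE.
Continuing: CEEECEEECECEEECE · EECECEEECECEEECEEECECEEECE gives term 8.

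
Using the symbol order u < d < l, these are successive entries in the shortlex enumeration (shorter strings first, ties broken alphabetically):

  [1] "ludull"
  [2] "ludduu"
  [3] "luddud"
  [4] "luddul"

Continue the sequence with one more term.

The successor of luddul increments the rightmost position that isn't already l and resets every position after it to u.

ludddu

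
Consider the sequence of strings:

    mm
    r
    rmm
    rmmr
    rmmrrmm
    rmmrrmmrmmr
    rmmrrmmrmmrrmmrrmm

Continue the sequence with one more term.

rmmrrmmrmmrrmmrrmmrmmrrmmrmmr

Each term (from the third on) is the previous term followed by the one before it: term 3 = r·mm = rmm.
So term 8 is rmmrrmmrmmrrmmrrmm·rmmrrmmrmmr.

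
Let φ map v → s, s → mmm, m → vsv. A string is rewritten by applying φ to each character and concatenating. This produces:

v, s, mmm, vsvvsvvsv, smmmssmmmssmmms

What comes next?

Applying the rule to each of the 15 symbols of smmmssmmmssmmms gives the pieces mmm vsv vsv vsv mmm mmm vsv vsv vsv mmm mmm vsv vsv vsv mmm, which concatenate to the answer.

mmmvsvvsvvsvmmmmmmvsvvsvvsvmmmmmmvsvvsvvsvmmm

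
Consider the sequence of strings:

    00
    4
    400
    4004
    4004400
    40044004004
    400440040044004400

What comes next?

40044004004400440040044004004

Each term (from the third on) is the previous term followed by the one before it: term 3 = 4·00 = 400.
The next term joins 400440040044004400 and 40044004004.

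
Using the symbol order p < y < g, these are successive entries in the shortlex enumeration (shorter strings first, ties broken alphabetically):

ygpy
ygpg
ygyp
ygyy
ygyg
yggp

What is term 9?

gppp

Stepping forward 3 times from yggp: yggp → yggy → yggg, then the target.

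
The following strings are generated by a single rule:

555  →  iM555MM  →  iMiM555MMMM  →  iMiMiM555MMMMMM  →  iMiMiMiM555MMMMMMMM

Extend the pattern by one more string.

Every step adds iM to the front and MM to the end of the previous string.
Applying this once more to iMiMiMiM555MMMMMMMM:

iMiMiMiMiM555MMMMMMMMMM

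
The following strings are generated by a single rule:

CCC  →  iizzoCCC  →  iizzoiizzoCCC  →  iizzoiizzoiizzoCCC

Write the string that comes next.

The strings grow by a fixed prefix iizzo each time.
Applying this once more to iizzoiizzoiizzoCCC:

iizzoiizzoiizzoiizzoCCC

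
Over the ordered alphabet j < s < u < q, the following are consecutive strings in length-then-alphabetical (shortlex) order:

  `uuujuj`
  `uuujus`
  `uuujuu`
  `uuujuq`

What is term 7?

Advancing 3 positions from uuujuq through uuujuq → uuujqj → uuujqs reaches term 7.

uuujqu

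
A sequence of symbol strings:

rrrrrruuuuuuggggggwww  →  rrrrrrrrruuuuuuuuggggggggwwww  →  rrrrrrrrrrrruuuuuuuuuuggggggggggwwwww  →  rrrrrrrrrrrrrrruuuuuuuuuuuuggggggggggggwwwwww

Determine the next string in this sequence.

The n-th term is 3n r's then 2n+2 u's then 2n+2 g's then n+1 w's, where the shown terms are n = 2, 3, 4, 5.
Setting n = 6 gives 18, 14, 14, 7 characters in each block.

rrrrrrrrrrrrrrrrrruuuuuuuuuuuuuuggggggggggggggwwwwwww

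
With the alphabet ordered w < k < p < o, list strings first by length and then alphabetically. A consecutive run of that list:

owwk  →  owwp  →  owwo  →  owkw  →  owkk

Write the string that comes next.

Find the rightmost character of owkk below o, bump it to the next letter, and reset everything to its right to w.

owkp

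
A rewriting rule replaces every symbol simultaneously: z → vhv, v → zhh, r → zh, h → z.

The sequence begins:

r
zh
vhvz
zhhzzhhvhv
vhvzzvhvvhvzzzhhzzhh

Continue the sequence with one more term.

zhhzzhhvhvvhvzhhzzhhzhhzzhhvhvvhvvhvzzvhvvhvzz

φ(vhvzzvhvvhvzzzhhzzhh) expands symbol-by-symbol to zhh z zhh vhv vhv zhh z zhh zhh z zhh vhv vhv vhv z z vhv vhv z z; joining the 20 pieces gives the next term.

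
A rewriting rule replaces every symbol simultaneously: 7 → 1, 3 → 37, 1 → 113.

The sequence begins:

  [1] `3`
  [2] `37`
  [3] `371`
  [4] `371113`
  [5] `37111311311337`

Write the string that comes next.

Applying the rule to each of the 14 symbols of 37111311311337 gives the pieces 37 1 113 113 113 37 113 113 37 113 113 37 37 1, which concatenate to the answer.

371113113113371131133711311337371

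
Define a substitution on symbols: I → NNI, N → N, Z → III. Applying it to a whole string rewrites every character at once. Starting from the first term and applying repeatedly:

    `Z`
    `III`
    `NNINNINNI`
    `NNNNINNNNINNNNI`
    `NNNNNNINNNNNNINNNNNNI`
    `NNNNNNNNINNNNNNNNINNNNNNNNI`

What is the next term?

φ(NNNNNNNNINNNNNNNNINNNNNNNNI) expands symbol-by-symbol to N N N N N N N N NNI N N N N N N N N NNI N N N N N N N N NNI; joining the 27 pieces gives the next term.

NNNNNNNNNNINNNNNNNNNNINNNNNNNNNNI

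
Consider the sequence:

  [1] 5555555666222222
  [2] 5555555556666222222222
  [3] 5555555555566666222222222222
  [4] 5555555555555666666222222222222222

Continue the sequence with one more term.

Term n consists of 2n+3 5's, followed by n+1 6's, followed by 3n 2's, where the shown terms are n = 2, 3, 4, 5.
At n = 6 the blocks have lengths 15, 7, 18.

5555555555555556666666222222222222222222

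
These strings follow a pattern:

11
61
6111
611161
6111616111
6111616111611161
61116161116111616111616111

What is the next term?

611161611161116161116161116111616111611161

From term 3 onward, concatenate the last term with the second-to-last: 61·11 = 6111, 6111·61 = 611161, …
So term 8 is 61116161116111616111616111·6111616111611161.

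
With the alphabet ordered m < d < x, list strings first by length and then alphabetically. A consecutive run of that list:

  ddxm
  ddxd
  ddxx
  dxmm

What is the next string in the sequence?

The successor of dxmm increments the rightmost position that isn't already x and resets every position after it to m.

dxmd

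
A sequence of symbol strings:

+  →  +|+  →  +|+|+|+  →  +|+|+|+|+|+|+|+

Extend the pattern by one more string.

+|+|+|+|+|+|+|+|+|+|+|+|+|+|+|+

s(k+1) = s(k)·|·s(k) — each term doubles the last with '|' between the halves.
So the next term is two copies of +|+|+|+|+|+|+|+ with '|' between the halves.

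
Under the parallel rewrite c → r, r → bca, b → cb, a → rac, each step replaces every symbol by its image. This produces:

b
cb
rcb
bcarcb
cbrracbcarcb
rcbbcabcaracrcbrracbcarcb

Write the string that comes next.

bcarcbcbrraccbrracbcaracrbcarcbbcabcaracrcbrracbcarcb

φ(rcbbcabcaracrcbrracbcarcb) expands symbol-by-symbol to bca r cb cb r rac cb r rac bca rac r bca r cb bca bca rac r cb r rac bca r cb; joining the 25 pieces gives the next term.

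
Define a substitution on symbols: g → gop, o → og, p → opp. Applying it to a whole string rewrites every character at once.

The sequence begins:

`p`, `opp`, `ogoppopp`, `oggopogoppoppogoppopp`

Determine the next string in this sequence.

oggopgopogoppoggopogoppoppogoppoppoggopogoppoppogoppopp

Replace each of the 21 characters of oggopogoppoppogoppopp in place — og gop gop og opp og gop og opp opp og opp opp og gop og opp opp og opp opp — and concatenate.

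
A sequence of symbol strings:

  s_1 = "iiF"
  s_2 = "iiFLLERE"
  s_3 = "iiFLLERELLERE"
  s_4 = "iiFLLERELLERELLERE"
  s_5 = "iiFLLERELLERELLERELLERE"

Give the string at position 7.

iiFLLERELLERELLERELLERELLERELLERE

Every step adds LLERE to the end: s(k+1) = s(k)·LLERE.
From iiFLLERELLERELLERELLERE, 2 further steps: iiFLLERELLERELLERELLERE → iiFLLERELLERELLERELLERELLERE → (answer).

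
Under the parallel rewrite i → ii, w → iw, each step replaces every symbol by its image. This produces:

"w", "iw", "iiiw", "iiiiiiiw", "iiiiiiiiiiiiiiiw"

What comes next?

φ(iiiiiiiiiiiiiiiw) expands symbol-by-symbol to ii ii ii ii ii ii ii ii ii ii ii ii ii ii ii iw; joining the 16 pieces gives the next term.

iiiiiiiiiiiiiiiiiiiiiiiiiiiiiiiw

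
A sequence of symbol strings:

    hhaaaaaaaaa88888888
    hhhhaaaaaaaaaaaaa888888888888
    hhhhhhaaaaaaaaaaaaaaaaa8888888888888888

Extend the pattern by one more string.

hhhhhhhhaaaaaaaaaaaaaaaaaaaaa88888888888888888888

Each string has the form h^{2n-2} a^{4n+1} 8^{4n}, where the shown terms are n = 2, 3, 4.
Setting n = 5 gives 8, 21, 20 characters in each block.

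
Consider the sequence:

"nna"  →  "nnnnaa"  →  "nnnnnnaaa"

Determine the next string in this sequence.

Reading off run lengths: n runs 2, 4, 6; a runs 1, 2, 3 — each is linear in n (n = 1, 2, …).
At n = 4 the blocks have lengths 8, 4.

nnnnnnnnaaaa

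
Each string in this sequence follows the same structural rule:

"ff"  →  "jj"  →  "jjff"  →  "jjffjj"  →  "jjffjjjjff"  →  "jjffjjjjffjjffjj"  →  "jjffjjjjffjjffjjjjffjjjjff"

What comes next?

This is a Fibonacci-style word recurrence s(k) = s(k−1)·s(k−2): e.g. jj·ff = jjff.
So term 8 is jjffjjjjffjjffjjjjffjjjjff·jjffjjjjffjjffjj.

jjffjjjjffjjffjjjjffjjjjffjjffjjjjffjjffjj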